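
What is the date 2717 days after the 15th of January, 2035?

+365 (one year) → Jan 15, 2036 (2352 left).
+366 (one year; includes Feb 29, 2036) → Jan 15, 2037 (1986 left).
+365 (one year) → Jan 15, 2038 (1621 left).
+365 (one year) → Jan 15, 2039 (1256 left).
+365 (one year) → Jan 15, 2040 (891 left).
+366 (one year; includes Feb 29, 2040) → Jan 15, 2041 (525 left).
+365 (one year) → Jan 15, 2042 (160 left).
Jan has 31 days: +17 → Feb 1, 2042 (143 left).
Feb has 28 days: +28 → Mar 1, 2042 (115 left).
Mar has 31 days: +31 → Apr 1, 2042 (84 left).
Apr has 30 days: +30 → May 1, 2042 (54 left).
May has 31 days: +31 → Jun 1, 2042 (23 left).
+23 → Jun 24, 2042.

June 24, 2042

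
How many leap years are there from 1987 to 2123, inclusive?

Multiples of 4 in [1987,2123]: 34.
Of those, multiples of 100: 2 (not leap unless ÷400).
Multiples of 400: 1.
Leap years = 34 − 2 + 1 = 33.

33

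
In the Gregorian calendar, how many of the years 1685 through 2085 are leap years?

97

Multiples of 4 in [1685,2085]: 100.
Of those, multiples of 100: 4 (not leap unless ÷400).
Multiples of 400: 1.
Leap years = 100 − 4 + 1 = 97.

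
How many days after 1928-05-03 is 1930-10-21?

May 3, 1928 → May 3, 1929: 365 days.
May 3, 1929 → May 3, 1930: 365 days.
May 3, 1930 → Jun 3, 1930: 31 days (May has 31).
Jun 3, 1930 → Jul 3, 1930: 30 days (June has 30).
Jul 3, 1930 → Aug 3, 1930: 31 days (July has 31).
Aug 3, 1930 → Sep 3, 1930: 31 days (August has 31).
Sep 3, 1930 → Oct 3, 1930: 30 days (September has 30).
Oct 3, 1930 → Oct 21, 1930: 18 days.
Total: 901 days.

901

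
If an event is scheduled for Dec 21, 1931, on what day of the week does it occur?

Doomsday rule: the anchor day for the 1900s is Wednesday. For year 31: 31÷12 = 2 r 7, and 7÷4 = 1, so 2+7+1 = 10.
Wednesday + 10 ≡ Saturday — that's 1931's doomsday.
In December the doomsday date is Dec 12.
Dec 21 is 9 days after Dec 12; 9 mod 7 = 2, so Saturday + 2 = Monday.

Monday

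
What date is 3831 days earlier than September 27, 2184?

April 2, 2174

−366 (one year; includes Feb 29, 2184) → Sep 27, 2183 (3465 left).
−365 (one year) → Sep 27, 2182 (3100 left).
−365 (one year) → Sep 27, 2181 (2735 left).
−365 (one year) → Sep 27, 2180 (2370 left).
−366 (one year; includes Feb 29, 2180) → Sep 27, 2179 (2004 left).
−365 (one year) → Sep 27, 2178 (1639 left).
−365 (one year) → Sep 27, 2177 (1274 left).
−365 (one year) → Sep 27, 2176 (909 left).
−366 (one year; includes Feb 29, 2176) → Sep 27, 2175 (543 left).
−365 (one year) → Sep 27, 2174 (178 left).
−27 → Aug 31, 2174 (end of Aug, 31 days; 151 left).
−31 → Jul 31, 2174 (end of Jul, 31 days; 120 left).
−31 → Jun 30, 2174 (end of Jun, 30 days; 89 left).
−30 → May 31, 2174 (end of May, 31 days; 59 left).
−31 → Apr 30, 2174 (end of Apr, 30 days; 28 left).
−28 → Apr 2, 2174.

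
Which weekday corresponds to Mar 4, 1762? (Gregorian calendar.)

Thursday

Doomsday rule: the anchor day for the 1700s is Sunday. For year 62: 62÷12 = 5 r 2, and 2÷4 = 0, so 5+2+0 = 7.
Sunday + 7 ≡ Sunday — that's 1762's doomsday.
In March the doomsday date is Mar 14.
Mar 4 is 10 days before Mar 14; 10 mod 7 = 3, so Sunday − 3 = Thursday.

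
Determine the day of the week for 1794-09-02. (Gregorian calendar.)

Tuesday

Doomsday rule: the anchor day for the 1700s is Sunday. For year 94: 94÷12 = 7 r 10, and 10÷4 = 2, so 7+10+2 = 19.
Sunday + 19 ≡ Friday — that's 1794's doomsday.
In September the doomsday date is Sep 5.
Sep 2 is 3 days before Sep 5; 3 mod 7 = 3, so Friday − 3 = Tuesday.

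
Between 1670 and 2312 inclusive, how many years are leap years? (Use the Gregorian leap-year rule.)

155

Multiples of 4 in [1670,2312]: 161.
Of those, multiples of 100: 7 (not leap unless ÷400).
Multiples of 400: 1.
Leap years = 161 − 7 + 1 = 155.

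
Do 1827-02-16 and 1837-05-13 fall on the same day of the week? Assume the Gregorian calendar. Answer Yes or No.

No

From Feb 16, 1827 to May 13, 1837 is 3739 days.
3739 mod 7 = 1, so they are different weekdays.
(Feb 16, 1827 is a Friday; May 13, 1837 is a Saturday.)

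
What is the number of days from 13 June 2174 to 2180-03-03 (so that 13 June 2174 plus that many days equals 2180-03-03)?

Jun 13, 2174 → Jun 13, 2175: 365 days.
Jun 13, 2175 → Jun 13, 2176: 366 days (Feb 29, 2176 is in that span).
Jun 13, 2176 → Jun 13, 2177: 365 days.
Jun 13, 2177 → Jun 13, 2178: 365 days.
Jun 13, 2178 → Jun 13, 2179: 365 days.
Jun 13, 2179 → Jul 13, 2179: 30 days (June has 30).
Jul 13, 2179 → Aug 13, 2179: 31 days (July has 31).
Aug 13, 2179 → Sep 13, 2179: 31 days (August has 31).
Sep 13, 2179 → Oct 13, 2179: 30 days (September has 30).
Oct 13, 2179 → Nov 13, 2179: 31 days (October has 31).
Nov 13, 2179 → Dec 13, 2179: 30 days (November has 30).
Dec 13, 2179 → Jan 13, 2180: 31 days (December has 31).
Jan 13, 2180 → Feb 13, 2180: 31 days (January has 31).
Feb 13, 2180 → Mar 3, 2180: 19 days.
Total: 2090 days.

2090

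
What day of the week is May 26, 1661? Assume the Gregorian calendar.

Thursday

Doomsday rule: the anchor day for the 1600s is Tuesday. For year 61: 61÷12 = 5 r 1, and 1÷4 = 0, so 5+1+0 = 6.
Tuesday + 6 ≡ Monday — that's 1661's doomsday.
In May the doomsday date is May 9.
May 26 is 17 days after May 9; 17 mod 7 = 3, so Monday + 3 = Thursday.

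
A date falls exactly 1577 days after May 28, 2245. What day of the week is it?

First find the weekday of May 28, 2245. Doomsday rule: the anchor day for the 2200s is Friday. For year 45: 45÷12 = 3 r 9, and 9÷4 = 2, so 3+9+2 = 14.
Friday + 14 ≡ Friday — that's 2245's doomsday.
In May the doomsday date is May 9.
May 28 is 19 days after May 9; 19 mod 7 = 5, so Friday + 5 = Wednesday.
1577 mod 7 = 2, so 1577 days after a Wednesday is Wednesday + 2 = Friday.

Friday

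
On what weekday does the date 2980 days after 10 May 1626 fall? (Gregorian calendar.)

May 10, 1626 is a Sunday.
2980 mod 7 = 5, so 2980 days after a Sunday is Sunday + 5 = Friday.

Friday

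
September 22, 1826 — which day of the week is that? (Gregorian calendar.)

Doomsday rule: the anchor day for the 1800s is Friday. For year 26: 26÷12 = 2 r 2, and 2÷4 = 0, so 2+2+0 = 4.
Friday + 4 ≡ Tuesday — that's 1826's doomsday.
In September the doomsday date is Sep 5.
Sep 22 is 17 days after Sep 5; 17 mod 7 = 3, so Tuesday + 3 = Friday.

Friday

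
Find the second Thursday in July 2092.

July 1, 2092 is a Tuesday.
The first Thursday is therefore July 3 (2 days later).
The second Thursday is 3 + 1×7 = July 10.

July 10, 2092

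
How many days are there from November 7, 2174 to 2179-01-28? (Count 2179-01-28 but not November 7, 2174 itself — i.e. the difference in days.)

1543

Nov 7, 2174 → Nov 7, 2175: 365 days.
Nov 7, 2175 → Nov 7, 2176: 366 days (Feb 29, 2176 is in that span).
Nov 7, 2176 → Nov 7, 2177: 365 days.
Nov 7, 2177 → Nov 7, 2178: 365 days.
Nov 7, 2178 → Dec 7, 2178: 30 days (November has 30).
Dec 7, 2178 → Jan 7, 2179: 31 days (December has 31).
Jan 7, 2179 → Jan 28, 2179: 21 days.
Total: 1543 days.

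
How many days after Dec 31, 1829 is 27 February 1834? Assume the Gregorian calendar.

1519

Dec 31, 1829 → Dec 31, 1830: 365 days.
Dec 31, 1830 → Dec 31, 1831: 365 days.
Dec 31, 1831 → Dec 31, 1832: 366 days (Feb 29, 1832 is in that span).
Dec 31, 1832 → Dec 31, 1833: 365 days.
Dec 31, 1833 → Jan 31, 1834: 31 days (December has 31).
Jan 31, 1834 → Feb 27, 1834: 27 days.
Total: 1519 days.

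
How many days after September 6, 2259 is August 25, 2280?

7659

Sep 6, 2259 → Sep 6, 2260: 366 days (Feb 29, 2260 is in that span).
Sep 6, 2260 → Sep 6, 2261: 365 days.
Sep 6, 2261 → Sep 6, 2262: 365 days.
Sep 6, 2262 → Sep 6, 2263: 365 days.
Sep 6, 2263 → Sep 6, 2264: 366 days (Feb 29, 2264 is in that span).
Sep 6, 2264 → Sep 6, 2265: 365 days.
Sep 6, 2265 → Sep 6, 2266: 365 days.
Sep 6, 2266 → Sep 6, 2267: 365 days.
Sep 6, 2267 → Sep 6, 2268: 366 days (Feb 29, 2268 is in that span).
Sep 6, 2268 → Sep 6, 2269: 365 days.
Sep 6, 2269 → Sep 6, 2270: 365 days.
Sep 6, 2270 → Sep 6, 2271: 365 days.
Sep 6, 2271 → Sep 6, 2272: 366 days (Feb 29, 2272 is in that span).
Sep 6, 2272 → Sep 6, 2273: 365 days.
Sep 6, 2273 → Sep 6, 2274: 365 days.
Sep 6, 2274 → Sep 6, 2275: 365 days.
Sep 6, 2275 → Sep 6, 2276: 366 days (Feb 29, 2276 is in that span).
Sep 6, 2276 → Sep 6, 2277: 365 days.
Sep 6, 2277 → Sep 6, 2278: 365 days.
Sep 6, 2278 → Sep 6, 2279: 365 days.
Sep 6, 2279 → Oct 6, 2279: 30 days (September has 30).
Oct 6, 2279 → Nov 6, 2279: 31 days (October has 31).
Nov 6, 2279 → Dec 6, 2279: 30 days (November has 30).
Dec 6, 2279 → Jan 6, 2280: 31 days (December has 31).
Jan 6, 2280 → Feb 6, 2280: 31 days (January has 31).
Feb 6, 2280 → Mar 6, 2280: 29 days (February has 29).
Mar 6, 2280 → Apr 6, 2280: 31 days (March has 31).
Apr 6, 2280 → May 6, 2280: 30 days (April has 30).
May 6, 2280 → Jun 6, 2280: 31 days (May has 31).
Jun 6, 2280 → Jul 6, 2280: 30 days (June has 30).
Jul 6, 2280 → Aug 6, 2280: 31 days (July has 31).
Aug 6, 2280 → Aug 25, 2280: 19 days.
Total: 7659 days.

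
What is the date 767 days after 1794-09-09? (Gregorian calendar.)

+365 (one year) → Sep 9, 1795 (402 left).
+366 (one year; includes Feb 29, 1796) → Sep 9, 1796 (36 left).
Sep has 30 days: +22 → Oct 1, 1796 (14 left).
+14 → Oct 15, 1796.

October 15, 1796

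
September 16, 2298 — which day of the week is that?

Doomsday rule: the anchor day for the 2200s is Friday. For year 98: 98÷12 = 8 r 2, and 2÷4 = 0, so 8+2+0 = 10.
Friday + 10 ≡ Monday — that's 2298's doomsday.
In September the doomsday date is Sep 5.
Sep 16 is 11 days after Sep 5; 11 mod 7 = 4, so Monday + 4 = Friday.

Friday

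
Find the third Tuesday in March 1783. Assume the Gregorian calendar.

March 1, 1783 is a Saturday.
The first Tuesday is therefore March 4 (3 days later).
The third Tuesday is 4 + 2×7 = March 18.

March 18, 1783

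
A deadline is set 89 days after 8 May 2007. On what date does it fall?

August 5, 2007

May has 31 days: +24 → Jun 1, 2007 (65 left).
Jun has 30 days: +30 → Jul 1, 2007 (35 left).
Jul has 31 days: +31 → Aug 1, 2007 (4 left).
+4 → Aug 5, 2007.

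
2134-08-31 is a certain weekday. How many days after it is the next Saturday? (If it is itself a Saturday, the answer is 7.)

4

Aug 31, 2134 is a Tuesday.
From Tuesday to the next Saturday is 4 days.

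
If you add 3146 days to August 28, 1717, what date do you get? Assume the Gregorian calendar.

April 9, 1726

+365 (one year) → Aug 28, 1718 (2781 left).
+365 (one year) → Aug 28, 1719 (2416 left).
+366 (one year; includes Feb 29, 1720) → Aug 28, 1720 (2050 left).
+365 (one year) → Aug 28, 1721 (1685 left).
+365 (one year) → Aug 28, 1722 (1320 left).
+365 (one year) → Aug 28, 1723 (955 left).
+366 (one year; includes Feb 29, 1724) → Aug 28, 1724 (589 left).
+365 (one year) → Aug 28, 1725 (224 left).
Aug has 31 days: +4 → Sep 1, 1725 (220 left).
Sep has 30 days: +30 → Oct 1, 1725 (190 left).
Oct has 31 days: +31 → Nov 1, 1725 (159 left).
Nov has 30 days: +30 → Dec 1, 1725 (129 left).
Dec has 31 days: +31 → Jan 1, 1726 (98 left).
Jan has 31 days: +31 → Feb 1, 1726 (67 left).
Feb has 28 days: +28 → Mar 1, 1726 (39 left).
Mar has 31 days: +31 → Apr 1, 1726 (8 left).
+8 → Apr 9, 1726.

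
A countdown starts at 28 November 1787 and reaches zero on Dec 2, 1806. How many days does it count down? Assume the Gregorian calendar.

6943

Nov 28, 1787 → Nov 28, 1788: 366 days (Feb 29, 1788 is in that span).
Nov 28, 1788 → Nov 28, 1789: 365 days.
Nov 28, 1789 → Nov 28, 1790: 365 days.
Nov 28, 1790 → Nov 28, 1791: 365 days.
Nov 28, 1791 → Nov 28, 1792: 366 days (Feb 29, 1792 is in that span).
Nov 28, 1792 → Nov 28, 1793: 365 days.
Nov 28, 1793 → Nov 28, 1794: 365 days.
Nov 28, 1794 → Nov 28, 1795: 365 days.
Nov 28, 1795 → Nov 28, 1796: 366 days (Feb 29, 1796 is in that span).
Nov 28, 1796 → Nov 28, 1797: 365 days.
Nov 28, 1797 → Nov 28, 1798: 365 days.
Nov 28, 1798 → Nov 28, 1799: 365 days.
Nov 28, 1799 → Nov 28, 1800: 365 days.
Nov 28, 1800 → Nov 28, 1801: 365 days.
Nov 28, 1801 → Nov 28, 1802: 365 days.
Nov 28, 1802 → Nov 28, 1803: 365 days.
Nov 28, 1803 → Nov 28, 1804: 366 days (Feb 29, 1804 is in that span).
Nov 28, 1804 → Nov 28, 1805: 365 days.
Nov 28, 1805 → Dec 28, 1805: 30 days (November has 30).
Dec 28, 1805 → Jan 28, 1806: 31 days (December has 31).
Jan 28, 1806 → Feb 28, 1806: 31 days (January has 31).
Feb 28, 1806 → Mar 28, 1806: 28 days (February has 28).
Mar 28, 1806 → Apr 28, 1806: 31 days (March has 31).
Apr 28, 1806 → May 28, 1806: 30 days (April has 30).
May 28, 1806 → Jun 28, 1806: 31 days (May has 31).
Jun 28, 1806 → Jul 28, 1806: 30 days (June has 30).
Jul 28, 1806 → Aug 28, 1806: 31 days (July has 31).
Aug 28, 1806 → Sep 28, 1806: 31 days (August has 31).
Sep 28, 1806 → Oct 28, 1806: 30 days (September has 30).
Oct 28, 1806 → Nov 28, 1806: 31 days (October has 31).
Nov 28, 1806 → Dec 2, 1806: 4 days.
Total: 6943 days.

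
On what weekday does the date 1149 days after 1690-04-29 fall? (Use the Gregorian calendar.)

Sunday

First find the weekday of Apr 29, 1690. Doomsday rule: the anchor day for the 1600s is Tuesday. For year 90: 90÷12 = 7 r 6, and 6÷4 = 1, so 7+6+1 = 14.
Tuesday + 14 ≡ Tuesday — that's 1690's doomsday.
In April the doomsday date is Apr 4.
Apr 29 is 25 days after Apr 4; 25 mod 7 = 4, so Tuesday + 4 = Saturday.
1149 mod 7 = 1, so 1149 days after a Saturday is Saturday + 1 = Sunday.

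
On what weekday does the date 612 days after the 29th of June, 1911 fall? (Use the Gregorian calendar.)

Sunday

Jun 29, 1911 is a Thursday.
612 mod 7 = 3, so 612 days after a Thursday is Thursday + 3 = Sunday.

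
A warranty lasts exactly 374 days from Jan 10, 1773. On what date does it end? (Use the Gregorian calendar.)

Jan has 31 days: +22 → Feb 1, 1773 (352 left).
Feb has 28 days: +28 → Mar 1, 1773 (324 left).
Mar has 31 days: +31 → Apr 1, 1773 (293 left).
Apr has 30 days: +30 → May 1, 1773 (263 left).
May has 31 days: +31 → Jun 1, 1773 (232 left).
Jun has 30 days: +30 → Jul 1, 1773 (202 left).
Jul has 31 days: +31 → Aug 1, 1773 (171 left).
Aug has 31 days: +31 → Sep 1, 1773 (140 left).
Sep has 30 days: +30 → Oct 1, 1773 (110 left).
Oct has 31 days: +31 → Nov 1, 1773 (79 left).
Nov has 30 days: +30 → Dec 1, 1773 (49 left).
Dec has 31 days: +31 → Jan 1, 1774 (18 left).
+18 → Jan 19, 1774.

January 19, 1774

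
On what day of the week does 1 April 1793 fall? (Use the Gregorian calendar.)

Monday

Doomsday rule: the anchor day for the 1700s is Sunday. For year 93: 93÷12 = 7 r 9, and 9÷4 = 2, so 7+9+2 = 18.
Sunday + 18 ≡ Thursday — that's 1793's doomsday.
In April the doomsday date is Apr 4.
Apr 1 is 3 days before Apr 4; 3 mod 7 = 3, so Thursday − 3 = Monday.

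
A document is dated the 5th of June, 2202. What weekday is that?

Saturday

Doomsday rule: the anchor day for the 2200s is Friday. For year 02: 2÷12 = 0 r 2, and 2÷4 = 0, so 0+2+0 = 2.
Friday + 2 ≡ Sunday — that's 2202's doomsday.
In June the doomsday date is Jun 6.
Jun 5 is 1 day before Jun 6; 1 mod 7 = 1, so Sunday − 1 = Saturday.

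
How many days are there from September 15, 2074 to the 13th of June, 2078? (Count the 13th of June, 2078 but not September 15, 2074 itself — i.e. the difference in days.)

1367

Sep 15, 2074 → Sep 15, 2075: 365 days.
Sep 15, 2075 → Sep 15, 2076: 366 days (Feb 29, 2076 is in that span).
Sep 15, 2076 → Sep 15, 2077: 365 days.
Sep 15, 2077 → Oct 15, 2077: 30 days (September has 30).
Oct 15, 2077 → Nov 15, 2077: 31 days (October has 31).
Nov 15, 2077 → Dec 15, 2077: 30 days (November has 30).
Dec 15, 2077 → Jan 15, 2078: 31 days (December has 31).
Jan 15, 2078 → Feb 15, 2078: 31 days (January has 31).
Feb 15, 2078 → Mar 15, 2078: 28 days (February has 28).
Mar 15, 2078 → Apr 15, 2078: 31 days (March has 31).
Apr 15, 2078 → May 15, 2078: 30 days (April has 30).
May 15, 2078 → Jun 13, 2078: 29 days.
Total: 1367 days.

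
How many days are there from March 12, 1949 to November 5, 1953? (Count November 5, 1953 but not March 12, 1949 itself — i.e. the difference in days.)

1699

Mar 12, 1949 → Mar 12, 1950: 365 days.
Mar 12, 1950 → Mar 12, 1951: 365 days.
Mar 12, 1951 → Mar 12, 1952: 366 days (Feb 29, 1952 is in that span).
Mar 12, 1952 → Mar 12, 1953: 365 days.
Mar 12, 1953 → Apr 12, 1953: 31 days (March has 31).
Apr 12, 1953 → May 12, 1953: 30 days (April has 30).
May 12, 1953 → Jun 12, 1953: 31 days (May has 31).
Jun 12, 1953 → Jul 12, 1953: 30 days (June has 30).
Jul 12, 1953 → Aug 12, 1953: 31 days (July has 31).
Aug 12, 1953 → Sep 12, 1953: 31 days (August has 31).
Sep 12, 1953 → Oct 12, 1953: 30 days (September has 30).
Oct 12, 1953 → Nov 5, 1953: 24 days.
Total: 1699 days.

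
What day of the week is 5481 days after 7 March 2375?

First find the weekday of Mar 7, 2375. Doomsday rule: the anchor day for the 2300s is Wednesday. For year 75: 75÷12 = 6 r 3, and 3÷4 = 0, so 6+3+0 = 9.
Wednesday + 9 ≡ Friday — that's 2375's doomsday.
In March the doomsday date is Mar 14.
Mar 7 is 7 days before Mar 14; 7 mod 7 = 0, so Friday − 0 = Friday.
5481 mod 7 = 0, so 5481 days after a Friday is Friday + 0 = Friday.

Friday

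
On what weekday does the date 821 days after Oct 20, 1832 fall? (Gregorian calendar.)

Oct 20, 1832 is a Saturday.
821 mod 7 = 2, so 821 days after a Saturday is Saturday + 2 = Monday.

Monday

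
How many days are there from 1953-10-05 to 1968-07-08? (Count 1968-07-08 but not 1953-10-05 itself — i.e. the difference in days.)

5390

Oct 5, 1953 → Oct 5, 1954: 365 days.
Oct 5, 1954 → Oct 5, 1955: 365 days.
Oct 5, 1955 → Oct 5, 1956: 366 days (Feb 29, 1956 is in that span).
Oct 5, 1956 → Oct 5, 1957: 365 days.
Oct 5, 1957 → Oct 5, 1958: 365 days.
Oct 5, 1958 → Oct 5, 1959: 365 days.
Oct 5, 1959 → Oct 5, 1960: 366 days (Feb 29, 1960 is in that span).
Oct 5, 1960 → Oct 5, 1961: 365 days.
Oct 5, 1961 → Oct 5, 1962: 365 days.
Oct 5, 1962 → Oct 5, 1963: 365 days.
Oct 5, 1963 → Oct 5, 1964: 366 days (Feb 29, 1964 is in that span).
Oct 5, 1964 → Oct 5, 1965: 365 days.
Oct 5, 1965 → Oct 5, 1966: 365 days.
Oct 5, 1966 → Oct 5, 1967: 365 days.
Oct 5, 1967 → Nov 5, 1967: 31 days (October has 31).
Nov 5, 1967 → Dec 5, 1967: 30 days (November has 30).
Dec 5, 1967 → Jan 5, 1968: 31 days (December has 31).
Jan 5, 1968 → Feb 5, 1968: 31 days (January has 31).
Feb 5, 1968 → Mar 5, 1968: 29 days (February has 29).
Mar 5, 1968 → Apr 5, 1968: 31 days (March has 31).
Apr 5, 1968 → May 5, 1968: 30 days (April has 30).
May 5, 1968 → Jun 5, 1968: 31 days (May has 31).
Jun 5, 1968 → Jul 5, 1968: 30 days (June has 30).
Jul 5, 1968 → Jul 8, 1968: 3 days.
Total: 5390 days.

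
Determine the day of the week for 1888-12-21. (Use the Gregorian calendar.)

Friday

Doomsday rule: the anchor day for the 1800s is Friday. For year 88: 88÷12 = 7 r 4, and 4÷4 = 1, so 7+4+1 = 12.
Friday + 12 ≡ Wednesday — that's 1888's doomsday.
In December the doomsday date is Dec 12.
Dec 21 is 9 days after Dec 12; 9 mod 7 = 2, so Wednesday + 2 = Friday.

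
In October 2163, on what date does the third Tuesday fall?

October 18, 2163

October 1, 2163 is a Saturday.
The first Tuesday is therefore October 4 (3 days later).
The third Tuesday is 4 + 2×7 = October 18.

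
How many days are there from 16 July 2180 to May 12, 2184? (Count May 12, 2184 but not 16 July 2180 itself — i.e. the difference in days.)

Jul 16, 2180 → Jul 16, 2181: 365 days.
Jul 16, 2181 → Jul 16, 2182: 365 days.
Jul 16, 2182 → Jul 16, 2183: 365 days.
Jul 16, 2183 → Aug 16, 2183: 31 days (July has 31).
Aug 16, 2183 → Sep 16, 2183: 31 days (August has 31).
Sep 16, 2183 → Oct 16, 2183: 30 days (September has 30).
Oct 16, 2183 → Nov 16, 2183: 31 days (October has 31).
Nov 16, 2183 → Dec 16, 2183: 30 days (November has 30).
Dec 16, 2183 → Jan 16, 2184: 31 days (December has 31).
Jan 16, 2184 → Feb 16, 2184: 31 days (January has 31).
Feb 16, 2184 → Mar 16, 2184: 29 days (February has 29).
Mar 16, 2184 → Apr 16, 2184: 31 days (March has 31).
Apr 16, 2184 → May 12, 2184: 26 days.
Total: 1396 days.

1396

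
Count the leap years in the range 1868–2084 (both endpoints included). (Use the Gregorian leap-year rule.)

54

Multiples of 4 in [1868,2084]: 55.
Of those, multiples of 100: 2 (not leap unless ÷400).
Multiples of 400: 1.
Leap years = 55 − 2 + 1 = 54.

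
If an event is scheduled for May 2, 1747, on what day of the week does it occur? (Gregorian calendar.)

Tuesday

Doomsday rule: the anchor day for the 1700s is Sunday. For year 47: 47÷12 = 3 r 11, and 11÷4 = 2, so 3+11+2 = 16.
Sunday + 16 ≡ Tuesday — that's 1747's doomsday.
In May the doomsday date is May 9.
May 2 is 7 days before May 9; 7 mod 7 = 0, so Tuesday − 0 = Tuesday.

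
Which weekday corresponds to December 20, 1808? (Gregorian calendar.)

January 1, 1808 is a Friday.
Jan 1, 1808 → Feb 1, 1808: 31 days (January has 31).
Feb 1, 1808 → Mar 1, 1808: 29 days (February has 29).
Mar 1, 1808 → Apr 1, 1808: 31 days (March has 31).
Apr 1, 1808 → May 1, 1808: 30 days (April has 30).
May 1, 1808 → Jun 1, 1808: 31 days (May has 31).
Jun 1, 1808 → Jul 1, 1808: 30 days (June has 30).
Jul 1, 1808 → Aug 1, 1808: 31 days (July has 31).
Aug 1, 1808 → Sep 1, 1808: 31 days (August has 31).
Sep 1, 1808 → Oct 1, 1808: 30 days (September has 30).
Oct 1, 1808 → Nov 1, 1808: 31 days (October has 31).
Nov 1, 1808 → Dec 1, 1808: 30 days (November has 30).
Dec 1, 1808 → Dec 20, 1808: 19 days.
Total: 354 days.
354 mod 7 = 4, so Friday + 4 = Tuesday.

Tuesday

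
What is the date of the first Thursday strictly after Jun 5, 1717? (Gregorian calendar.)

Jun 5, 1717 is a Saturday.
From Saturday to the next Thursday is 5 days.
Jun 5, 1717 + 5 = Jun 10, 1717.

June 10, 1717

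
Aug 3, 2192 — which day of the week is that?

Friday

Doomsday rule: the anchor day for the 2100s is Sunday. For year 92: 92÷12 = 7 r 8, and 8÷4 = 2, so 7+8+2 = 17.
Sunday + 17 ≡ Wednesday — that's 2192's doomsday.
In August the doomsday date is Aug 8.
Aug 3 is 5 days before Aug 8; 5 mod 7 = 5, so Wednesday − 5 = Friday.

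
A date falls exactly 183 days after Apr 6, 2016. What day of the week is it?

First find the weekday of Apr 6, 2016. Doomsday rule: the anchor day for the 2000s is Tuesday. For year 16: 16÷12 = 1 r 4, and 4÷4 = 1, so 1+4+1 = 6.
Tuesday + 6 ≡ Monday — that's 2016's doomsday.
In April the doomsday date is Apr 4.
Apr 6 is 2 days after Apr 4; 2 mod 7 = 2, so Monday + 2 = Wednesday.
183 mod 7 = 1, so 183 days after a Wednesday is Wednesday + 1 = Thursday.

Thursday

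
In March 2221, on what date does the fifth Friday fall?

March 1, 2221 is a Thursday.
The first Friday is therefore March 2 (1 days later).
The fifth Friday is 2 + 4×7 = March 30.

March 30, 2221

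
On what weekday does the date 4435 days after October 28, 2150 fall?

Oct 28, 2150 is a Wednesday.
4435 mod 7 = 4, so 4435 days after a Wednesday is Wednesday + 4 = Sunday.

Sunday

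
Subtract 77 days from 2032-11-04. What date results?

August 19, 2032

−4 → Oct 31, 2032 (end of Oct, 31 days; 73 left).
−31 → Sep 30, 2032 (end of Sep, 30 days; 42 left).
−30 → Aug 31, 2032 (end of Aug, 31 days; 12 left).
−12 → Aug 19, 2032.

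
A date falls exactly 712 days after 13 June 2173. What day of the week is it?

Friday

First find the weekday of Jun 13, 2173. Doomsday rule: the anchor day for the 2100s is Sunday. For year 73: 73÷12 = 6 r 1, and 1÷4 = 0, so 6+1+0 = 7.
Sunday + 7 ≡ Sunday — that's 2173's doomsday.
In June the doomsday date is Jun 6.
Jun 13 is 7 days after Jun 6; 7 mod 7 = 0, so Sunday + 0 = Sunday.
712 mod 7 = 5, so 712 days after a Sunday is Sunday + 5 = Friday.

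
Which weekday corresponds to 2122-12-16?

Doomsday rule: the anchor day for the 2100s is Sunday. For year 22: 22÷12 = 1 r 10, and 10÷4 = 2, so 1+10+2 = 13.
Sunday + 13 ≡ Saturday — that's 2122's doomsday.
In December the doomsday date is Dec 12.
Dec 16 is 4 days after Dec 12; 4 mod 7 = 4, so Saturday + 4 = Wednesday.

Wednesday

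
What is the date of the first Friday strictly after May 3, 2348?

May 3, 2348 is a Monday.
From Monday to the next Friday is 4 days.
May 3, 2348 + 4 = May 7, 2348.

May 7, 2348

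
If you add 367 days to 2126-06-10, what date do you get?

June 12, 2127

Jun has 30 days: +21 → Jul 1, 2126 (346 left).
Jul has 31 days: +31 → Aug 1, 2126 (315 left).
Aug has 31 days: +31 → Sep 1, 2126 (284 left).
Sep has 30 days: +30 → Oct 1, 2126 (254 left).
Oct has 31 days: +31 → Nov 1, 2126 (223 left).
Nov has 30 days: +30 → Dec 1, 2126 (193 left).
Dec has 31 days: +31 → Jan 1, 2127 (162 left).
Jan has 31 days: +31 → Feb 1, 2127 (131 left).
Feb has 28 days: +28 → Mar 1, 2127 (103 left).
Mar has 31 days: +31 → Apr 1, 2127 (72 left).
Apr has 30 days: +30 → May 1, 2127 (42 left).
May has 31 days: +31 → Jun 1, 2127 (11 left).
+11 → Jun 12, 2127.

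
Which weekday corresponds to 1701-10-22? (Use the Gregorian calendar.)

Saturday

Doomsday rule: the anchor day for the 1700s is Sunday. For year 01: 1÷12 = 0 r 1, and 1÷4 = 0, so 0+1+0 = 1.
Sunday + 1 ≡ Monday — that's 1701's doomsday.
In October the doomsday date is Oct 10.
Oct 22 is 12 days after Oct 10; 12 mod 7 = 5, so Monday + 5 = Saturday.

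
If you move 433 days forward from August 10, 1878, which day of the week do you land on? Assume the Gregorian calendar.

Aug 10, 1878 is a Saturday.
433 mod 7 = 6, so 433 days after a Saturday is Saturday + 6 = Friday.

Friday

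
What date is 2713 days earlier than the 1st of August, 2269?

February 26, 2262

−365 (one year) → Aug 1, 2268 (2348 left).
−366 (one year; includes Feb 29, 2268) → Aug 1, 2267 (1982 left).
−365 (one year) → Aug 1, 2266 (1617 left).
−365 (one year) → Aug 1, 2265 (1252 left).
−365 (one year) → Aug 1, 2264 (887 left).
−366 (one year; includes Feb 29, 2264) → Aug 1, 2263 (521 left).
−365 (one year) → Aug 1, 2262 (156 left).
−1 → Jul 31, 2262 (end of Jul, 31 days; 155 left).
−31 → Jun 30, 2262 (end of Jun, 30 days; 124 left).
−30 → May 31, 2262 (end of May, 31 days; 94 left).
−31 → Apr 30, 2262 (end of Apr, 30 days; 63 left).
−30 → Mar 31, 2262 (end of Mar, 31 days; 33 left).
−31 → Feb 28, 2262 (end of Feb, 28 days; 2 left).
−2 → Feb 26, 2262.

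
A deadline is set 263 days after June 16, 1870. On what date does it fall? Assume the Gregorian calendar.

Jun has 30 days: +15 → Jul 1, 1870 (248 left).
Jul has 31 days: +31 → Aug 1, 1870 (217 left).
Aug has 31 days: +31 → Sep 1, 1870 (186 left).
Sep has 30 days: +30 → Oct 1, 1870 (156 left).
Oct has 31 days: +31 → Nov 1, 1870 (125 left).
Nov has 30 days: +30 → Dec 1, 1870 (95 left).
Dec has 31 days: +31 → Jan 1, 1871 (64 left).
Jan has 31 days: +31 → Feb 1, 1871 (33 left).
Feb has 28 days: +28 → Mar 1, 1871 (5 left).
+5 → Mar 6, 1871.

March 6, 1871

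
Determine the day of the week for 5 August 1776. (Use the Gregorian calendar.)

Doomsday rule: the anchor day for the 1700s is Sunday. For year 76: 76÷12 = 6 r 4, and 4÷4 = 1, so 6+4+1 = 11.
Sunday + 11 ≡ Thursday — that's 1776's doomsday.
In August the doomsday date is Aug 8.
Aug 5 is 3 days before Aug 8; 3 mod 7 = 3, so Thursday − 3 = Monday.

Monday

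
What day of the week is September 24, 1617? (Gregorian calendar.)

Doomsday rule: the anchor day for the 1600s is Tuesday. For year 17: 17÷12 = 1 r 5, and 5÷4 = 1, so 1+5+1 = 7.
Tuesday + 7 ≡ Tuesday — that's 1617's doomsday.
In September the doomsday date is Sep 5.
Sep 24 is 19 days after Sep 5; 19 mod 7 = 5, so Tuesday + 5 = Sunday.

Sunday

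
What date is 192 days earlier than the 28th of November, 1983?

May 20, 1983

−28 → Oct 31, 1983 (end of Oct, 31 days; 164 left).
−31 → Sep 30, 1983 (end of Sep, 30 days; 133 left).
−30 → Aug 31, 1983 (end of Aug, 31 days; 103 left).
−31 → Jul 31, 1983 (end of Jul, 31 days; 72 left).
−31 → Jun 30, 1983 (end of Jun, 30 days; 41 left).
−30 → May 31, 1983 (end of May, 31 days; 11 left).
−11 → May 20, 1983.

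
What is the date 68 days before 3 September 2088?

June 27, 2088

−3 → Aug 31, 2088 (end of Aug, 31 days; 65 left).
−31 → Jul 31, 2088 (end of Jul, 31 days; 34 left).
−31 → Jun 30, 2088 (end of Jun, 30 days; 3 left).
−3 → Jun 27, 2088.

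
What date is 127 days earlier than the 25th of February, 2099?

−25 → Jan 31, 2099 (end of Jan, 31 days; 102 left).
−31 → Dec 31, 2098 (end of Dec, 31 days; 71 left).
−31 → Nov 30, 2098 (end of Nov, 30 days; 40 left).
−30 → Oct 31, 2098 (end of Oct, 31 days; 10 left).
−10 → Oct 21, 2098.

October 21, 2098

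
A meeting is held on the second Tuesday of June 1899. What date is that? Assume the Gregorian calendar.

June 13, 1899

June 1, 1899 is a Thursday.
The first Tuesday is therefore June 6 (5 days later).
The second Tuesday is 6 + 1×7 = June 13.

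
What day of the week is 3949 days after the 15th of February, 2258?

Tuesday

First find the weekday of Feb 15, 2258. Doomsday rule: the anchor day for the 2200s is Friday. For year 58: 58÷12 = 4 r 10, and 10÷4 = 2, so 4+10+2 = 16.
Friday + 16 ≡ Sunday — that's 2258's doomsday.
In February the doomsday date is Feb 28 (2258 is not a leap year).
Feb 15 is 13 days before Feb 28; 13 mod 7 = 6, so Sunday − 6 = Monday.
3949 mod 7 = 1, so 3949 days after a Monday is Monday + 1 = Tuesday.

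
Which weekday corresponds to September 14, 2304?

Doomsday rule: the anchor day for the 2300s is Wednesday. For year 04: 4÷12 = 0 r 4, and 4÷4 = 1, so 0+4+1 = 5.
Wednesday + 5 ≡ Monday — that's 2304's doomsday.
In September the doomsday date is Sep 5.
Sep 14 is 9 days after Sep 5; 9 mod 7 = 2, so Monday + 2 = Wednesday.

Wednesday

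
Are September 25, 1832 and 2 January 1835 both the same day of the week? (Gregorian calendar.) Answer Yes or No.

From Sep 25, 1832 to Jan 2, 1835 is 829 days.
829 mod 7 = 3, so they are different weekdays.
(Sep 25, 1832 is a Tuesday; Jan 2, 1835 is a Friday.)

No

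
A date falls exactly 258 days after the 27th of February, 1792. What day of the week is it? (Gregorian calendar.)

First find the weekday of Feb 27, 1792. Doomsday rule: the anchor day for the 1700s is Sunday. For year 92: 92÷12 = 7 r 8, and 8÷4 = 2, so 7+8+2 = 17.
Sunday + 17 ≡ Wednesday — that's 1792's doomsday.
In February the doomsday date is Feb 29 (1792 is a leap year (divisible by 4)).
Feb 27 is 2 days before Feb 29; 2 mod 7 = 2, so Wednesday − 2 = Monday.
258 mod 7 = 6, so 258 days after a Monday is Monday + 6 = Sunday.

Sunday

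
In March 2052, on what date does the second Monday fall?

March 11, 2052

March 1, 2052 is a Friday.
The first Monday is therefore March 4 (3 days later).
The second Monday is 4 + 1×7 = March 11.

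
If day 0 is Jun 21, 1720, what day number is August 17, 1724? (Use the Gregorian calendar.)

1518

Jun 21, 1720 → Jun 21, 1721: 365 days.
Jun 21, 1721 → Jun 21, 1722: 365 days.
Jun 21, 1722 → Jun 21, 1723: 365 days.
Jun 21, 1723 → Jun 21, 1724: 366 days (Feb 29, 1724 is in that span).
Jun 21, 1724 → Jul 21, 1724: 30 days (June has 30).
Jul 21, 1724 → Aug 17, 1724: 27 days.
Total: 1518 days.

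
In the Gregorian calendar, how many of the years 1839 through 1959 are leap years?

29

Multiples of 4 in [1839,1959]: 30.
Of those, multiples of 100: 1 (not leap unless ÷400).
Multiples of 400: 0.
Leap years = 30 − 1 + 0 = 29.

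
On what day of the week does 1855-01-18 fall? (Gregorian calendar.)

Thursday

Doomsday rule: the anchor day for the 1800s is Friday. For year 55: 55÷12 = 4 r 7, and 7÷4 = 1, so 4+7+1 = 12.
Friday + 12 ≡ Wednesday — that's 1855's doomsday.
In January the doomsday date is Jan 3 (1855 is not a leap year).
Jan 18 is 15 days after Jan 3; 15 mod 7 = 1, so Wednesday + 1 = Thursday.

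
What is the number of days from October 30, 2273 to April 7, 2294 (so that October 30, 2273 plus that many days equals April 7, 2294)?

7464

Oct 30, 2273 → Oct 30, 2274: 365 days.
Oct 30, 2274 → Oct 30, 2275: 365 days.
Oct 30, 2275 → Oct 30, 2276: 366 days (Feb 29, 2276 is in that span).
Oct 30, 2276 → Oct 30, 2277: 365 days.
Oct 30, 2277 → Oct 30, 2278: 365 days.
Oct 30, 2278 → Oct 30, 2279: 365 days.
Oct 30, 2279 → Oct 30, 2280: 366 days (Feb 29, 2280 is in that span).
Oct 30, 2280 → Oct 30, 2281: 365 days.
Oct 30, 2281 → Oct 30, 2282: 365 days.
Oct 30, 2282 → Oct 30, 2283: 365 days.
Oct 30, 2283 → Oct 30, 2284: 366 days (Feb 29, 2284 is in that span).
Oct 30, 2284 → Oct 30, 2285: 365 days.
Oct 30, 2285 → Oct 30, 2286: 365 days.
Oct 30, 2286 → Oct 30, 2287: 365 days.
Oct 30, 2287 → Oct 30, 2288: 366 days (Feb 29, 2288 is in that span).
Oct 30, 2288 → Oct 30, 2289: 365 days.
Oct 30, 2289 → Oct 30, 2290: 365 days.
Oct 30, 2290 → Oct 30, 2291: 365 days.
Oct 30, 2291 → Oct 30, 2292: 366 days (Feb 29, 2292 is in that span).
Oct 30, 2292 → Oct 30, 2293: 365 days.
Oct 30, 2293 → Nov 30, 2293: 31 days (October has 31).
Nov 30, 2293 → Dec 30, 2293: 30 days (November has 30).
Dec 30, 2293 → Jan 30, 2294: 31 days (December has 31).
Jan 30, 2294 → Feb 28, 2294: 29 days (January has 31).
Feb 28, 2294 → Mar 28, 2294: 28 days (February has 28).
Mar 28, 2294 → Apr 7, 2294: 10 days.
Total: 7464 days.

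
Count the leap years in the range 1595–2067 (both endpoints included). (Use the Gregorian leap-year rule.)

115

Multiples of 4 in [1595,2067]: 118.
Of those, multiples of 100: 5 (not leap unless ÷400).
Multiples of 400: 2.
Leap years = 118 − 5 + 2 = 115.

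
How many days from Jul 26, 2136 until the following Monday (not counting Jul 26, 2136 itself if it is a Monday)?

4

Jul 26, 2136 is a Thursday.
From Thursday to the next Monday is 4 days.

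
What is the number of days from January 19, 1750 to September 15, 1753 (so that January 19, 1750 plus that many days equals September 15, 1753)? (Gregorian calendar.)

1335

Jan 19, 1750 → Jan 19, 1751: 365 days.
Jan 19, 1751 → Jan 19, 1752: 365 days.
Jan 19, 1752 → Jan 19, 1753: 366 days (Feb 29, 1752 is in that span).
Jan 19, 1753 → Feb 19, 1753: 31 days (January has 31).
Feb 19, 1753 → Mar 19, 1753: 28 days (February has 28).
Mar 19, 1753 → Apr 19, 1753: 31 days (March has 31).
Apr 19, 1753 → May 19, 1753: 30 days (April has 30).
May 19, 1753 → Jun 19, 1753: 31 days (May has 31).
Jun 19, 1753 → Jul 19, 1753: 30 days (June has 30).
Jul 19, 1753 → Aug 19, 1753: 31 days (July has 31).
Aug 19, 1753 → Sep 15, 1753: 27 days.
Total: 1335 days.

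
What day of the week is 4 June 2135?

Saturday

Doomsday rule: the anchor day for the 2100s is Sunday. For year 35: 35÷12 = 2 r 11, and 11÷4 = 2, so 2+11+2 = 15.
Sunday + 15 ≡ Monday — that's 2135's doomsday.
In June the doomsday date is Jun 6.
Jun 4 is 2 days before Jun 6; 2 mod 7 = 2, so Monday − 2 = Saturday.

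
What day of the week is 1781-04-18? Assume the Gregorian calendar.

Doomsday rule: the anchor day for the 1700s is Sunday. For year 81: 81÷12 = 6 r 9, and 9÷4 = 2, so 6+9+2 = 17.
Sunday + 17 ≡ Wednesday — that's 1781's doomsday.
In April the doomsday date is Apr 4.
Apr 18 is 14 days after Apr 4; 14 mod 7 = 0, so Wednesday + 0 = Wednesday.

Wednesday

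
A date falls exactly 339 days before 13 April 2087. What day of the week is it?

First find the weekday of Apr 13, 2087. Doomsday rule: the anchor day for the 2000s is Tuesday. For year 87: 87÷12 = 7 r 3, and 3÷4 = 0, so 7+3+0 = 10.
Tuesday + 10 ≡ Friday — that's 2087's doomsday.
In April the doomsday date is Apr 4.
Apr 13 is 9 days after Apr 4; 9 mod 7 = 2, so Friday + 2 = Sunday.
339 mod 7 = 3, so 339 days before a Sunday is Sunday − 3 = Thursday.

Thursday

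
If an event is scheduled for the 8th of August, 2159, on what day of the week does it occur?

Doomsday rule: the anchor day for the 2100s is Sunday. For year 59: 59÷12 = 4 r 11, and 11÷4 = 2, so 4+11+2 = 17.
Sunday + 17 ≡ Wednesday — that's 2159's doomsday.
In August the doomsday date is Aug 8.
Aug 8 is the doomsday itself: Wednesday.

Wednesday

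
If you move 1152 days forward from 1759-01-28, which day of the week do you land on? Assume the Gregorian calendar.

First find the weekday of Jan 28, 1759. Doomsday rule: the anchor day for the 1700s is Sunday. For year 59: 59÷12 = 4 r 11, and 11÷4 = 2, so 4+11+2 = 17.
Sunday + 17 ≡ Wednesday — that's 1759's doomsday.
In January the doomsday date is Jan 3 (1759 is not a leap year).
Jan 28 is 25 days after Jan 3; 25 mod 7 = 4, so Wednesday + 4 = Sunday.
1152 mod 7 = 4, so 1152 days after a Sunday is Sunday + 4 = Thursday.

Thursday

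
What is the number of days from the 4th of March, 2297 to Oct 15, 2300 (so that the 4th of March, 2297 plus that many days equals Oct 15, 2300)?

1320

Mar 4, 2297 → Mar 4, 2298: 365 days.
Mar 4, 2298 → Mar 4, 2299: 365 days.
Mar 4, 2299 → Mar 4, 2300: 365 days.
Mar 4, 2300 → Apr 4, 2300: 31 days (March has 31).
Apr 4, 2300 → May 4, 2300: 30 days (April has 30).
May 4, 2300 → Jun 4, 2300: 31 days (May has 31).
Jun 4, 2300 → Jul 4, 2300: 30 days (June has 30).
Jul 4, 2300 → Aug 4, 2300: 31 days (July has 31).
Aug 4, 2300 → Sep 4, 2300: 31 days (August has 31).
Sep 4, 2300 → Oct 4, 2300: 30 days (September has 30).
Oct 4, 2300 → Oct 15, 2300: 11 days.
Total: 1320 days.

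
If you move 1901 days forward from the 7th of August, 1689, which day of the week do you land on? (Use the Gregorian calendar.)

Thursday

Aug 7, 1689 is a Sunday.
1901 mod 7 = 4, so 1901 days after a Sunday is Sunday + 4 = Thursday.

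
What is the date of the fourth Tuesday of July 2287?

July 26, 2287

July 1, 2287 is a Friday.
The first Tuesday is therefore July 5 (4 days later).
The fourth Tuesday is 5 + 3×7 = July 26.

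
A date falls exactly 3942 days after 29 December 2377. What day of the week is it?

Friday

First find the weekday of Dec 29, 2377. Doomsday rule: the anchor day for the 2300s is Wednesday. For year 77: 77÷12 = 6 r 5, and 5÷4 = 1, so 6+5+1 = 12.
Wednesday + 12 ≡ Monday — that's 2377's doomsday.
In December the doomsday date is Dec 12.
Dec 29 is 17 days after Dec 12; 17 mod 7 = 3, so Monday + 3 = Thursday.
3942 mod 7 = 1, so 3942 days after a Thursday is Thursday + 1 = Friday.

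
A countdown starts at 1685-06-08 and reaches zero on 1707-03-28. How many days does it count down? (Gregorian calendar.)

Jun 8, 1685 → Jun 8, 1686: 365 days.
Jun 8, 1686 → Jun 8, 1687: 365 days.
Jun 8, 1687 → Jun 8, 1688: 366 days (Feb 29, 1688 is in that span).
Jun 8, 1688 → Jun 8, 1689: 365 days.
Jun 8, 1689 → Jun 8, 1690: 365 days.
Jun 8, 1690 → Jun 8, 1691: 365 days.
Jun 8, 1691 → Jun 8, 1692: 366 days (Feb 29, 1692 is in that span).
Jun 8, 1692 → Jun 8, 1693: 365 days.
Jun 8, 1693 → Jun 8, 1694: 365 days.
Jun 8, 1694 → Jun 8, 1695: 365 days.
Jun 8, 1695 → Jun 8, 1696: 366 days (Feb 29, 1696 is in that span).
Jun 8, 1696 → Jun 8, 1697: 365 days.
Jun 8, 1697 → Jun 8, 1698: 365 days.
Jun 8, 1698 → Jun 8, 1699: 365 days.
Jun 8, 1699 → Jun 8, 1700: 365 days.
Jun 8, 1700 → Jun 8, 1701: 365 days.
Jun 8, 1701 → Jun 8, 1702: 365 days.
Jun 8, 1702 → Jun 8, 1703: 365 days.
Jun 8, 1703 → Jun 8, 1704: 366 days (Feb 29, 1704 is in that span).
Jun 8, 1704 → Jun 8, 1705: 365 days.
Jun 8, 1705 → Jun 8, 1706: 365 days.
Jun 8, 1706 → Jul 8, 1706: 30 days (June has 30).
Jul 8, 1706 → Aug 8, 1706: 31 days (July has 31).
Aug 8, 1706 → Sep 8, 1706: 31 days (August has 31).
Sep 8, 1706 → Oct 8, 1706: 30 days (September has 30).
Oct 8, 1706 → Nov 8, 1706: 31 days (October has 31).
Nov 8, 1706 → Dec 8, 1706: 30 days (November has 30).
Dec 8, 1706 → Jan 8, 1707: 31 days (December has 31).
Jan 8, 1707 → Feb 8, 1707: 31 days (January has 31).
Feb 8, 1707 → Mar 8, 1707: 28 days (February has 28).
Mar 8, 1707 → Mar 28, 1707: 20 days.
Total: 7962 days.

7962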